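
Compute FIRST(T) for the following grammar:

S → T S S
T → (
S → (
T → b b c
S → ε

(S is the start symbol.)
{ '(', 'b' }

From T → (:
  - '(' is a terminal: add '(' and stop
From T → b b c:
  - b is a terminal: add 'b' and stop

Collecting: FIRST(T) = { '(', 'b' }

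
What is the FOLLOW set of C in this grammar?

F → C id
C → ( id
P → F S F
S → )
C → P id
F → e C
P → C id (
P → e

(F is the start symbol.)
{ $, ')', 'id' }

To compute FOLLOW(C), find every occurrence of C on a right-hand side N → α C β: add FIRST(β) \ {ε}, and if β is empty or nullable also add FOLLOW(N). Iterate to a fixed point.

In F → C id: C is followed by id, add FIRST(id) \ {ε} = { 'id' }
In F → e C: C is at the end, add FOLLOW(F)
In P → C id (: C is followed by id '(', add FIRST(id '(') \ {ε} = { 'id' }

The FOLLOW sets referred to above (computed the same way, to a fixed point):
  FOLLOW(F) = { $, ')', 'id' }

Taking the union: FOLLOW(C) = { $, ')', 'id' }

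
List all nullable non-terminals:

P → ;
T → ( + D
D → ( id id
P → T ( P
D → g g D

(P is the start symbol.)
None

There are no ε-productions, so no non-terminal can derive ε.
No non-terminals are nullable.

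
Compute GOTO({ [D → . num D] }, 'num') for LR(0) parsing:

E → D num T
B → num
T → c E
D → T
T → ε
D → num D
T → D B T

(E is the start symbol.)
GOTO(I, 'num') = CLOSURE({ [A → αX.β] : [A → α.Xβ] ∈ I, X = 'num' })

Items with dot before 'num', with the dot advanced:
  [D → . num D] → [D → num . D]
Closure of the advanced items:
  [D → num . D] has the dot before D: add [D → . T], [D → . num D]
  [D → . T] has the dot before T: add [T → . c E], [T → .], [T → . D B T]

GOTO = { [D → . T], [D → . num D], [D → num . D], [T → . D B T], [T → . c E], [T → .] }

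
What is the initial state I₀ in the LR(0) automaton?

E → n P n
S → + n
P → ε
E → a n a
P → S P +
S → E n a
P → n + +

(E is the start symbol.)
First, augment the grammar with E' → E
I₀ = CLOSURE({ [E' → . E] }):
  [E' → . E] has the dot before E: add [E → . n P n], [E → . a n a]
No further items can be added.

I₀ = { [E → . a n a], [E → . n P n], [E' → . E] }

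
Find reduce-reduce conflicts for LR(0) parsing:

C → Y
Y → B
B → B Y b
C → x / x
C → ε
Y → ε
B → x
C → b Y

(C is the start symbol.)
Augment with C' → C and build the canonical LR(0) collection (I0 = CLOSURE({[C' → . C]}), then GOTO on every symbol after a dot until no new states appear). It has 12 states:
  I0: { [B → . B Y b], [B → . x], [C → . Y], [C → . b Y], [C → . x / x], [C → .], [C' → . C], [Y → . B], [Y → .] }  — shift, 2 reduces
  I1: { [B → . B Y b], [B → . x], [B → B . Y b], [Y → . B], [Y → .], [Y → B .] }  — shift, 2 reduces
  I2: { [C' → C .] }  — accept
  I3: { [C → Y .] }  — reduce
  I4: { [B → . B Y b], [B → . x], [C → b . Y], [Y → . B], [Y → .] }  — shift, reduce
  I5: { [B → x .], [C → x . / x] }  — shift, reduce
  I6: { [C → x / . x] }  — shift
  I7: { [C → x / x .] }  — reduce
  I8: { [C → b Y .] }  — reduce
  I9: { [B → x .] }  — reduce
  I10: { [B → B Y . b] }  — shift
  I11: { [B → B Y b .] }  — reduce

I0 contains complete items [C → .], [Y → .] — reduce-reduce conflict.
I1 contains complete items [Y → .], [Y → B .] — reduce-reduce conflict.

Answer: Yes — I0: [C → .] vs [Y → .]; I1: [Y → .] vs [Y → B .]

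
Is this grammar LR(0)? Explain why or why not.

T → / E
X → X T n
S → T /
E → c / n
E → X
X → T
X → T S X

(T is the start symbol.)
Augment with T' → T and build the canonical LR(0) collection (I0 = CLOSURE({[T' → . T]}), then GOTO on every symbol after a dot until no new states appear). It has 15 states:
  I0: { [T → . / E], [T' → . T] }  — shift
  I1: { [E → . X], [E → . c / n], [T → . / E], [T → / . E], [X → . T S X], [X → . T], [X → . X T n] }  — shift
  I2: { [T' → T .] }  — accept
  I3: { [T → / E .] }  — reduce
  I4: { [S → . T /], [T → . / E], [X → T . S X], [X → T .] }  — shift, reduce
  I5: { [E → X .], [T → . / E], [X → X . T n] }  — shift, reduce
  I6: { [E → c . / n] }  — shift
  I7: { [E → c / . n] }  — shift
  I8: { [E → c / n .] }  — reduce
  I9: { [X → X T . n] }  — shift
  I10: { [X → X T n .] }  — reduce
  I11: { [T → . / E], [X → . T S X], [X → . T], [X → . X T n], [X → T S . X] }  — shift
  I12: { [S → T . /] }  — shift
  I13: { [S → T / .] }  — reduce
  I14: { [T → . / E], [X → T S X .], [X → X . T n] }  — shift, reduce

Conflict in state I4:
  Shift-reduce conflict between [X → T .] and [T → . / E]
So the grammar is NOT LR(0).

Answer: No. Shift-reduce conflict between [X → T .] and [T → . / E]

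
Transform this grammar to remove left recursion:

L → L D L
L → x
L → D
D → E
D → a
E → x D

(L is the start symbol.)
L → x L'
L → D L'
L' → D L L'
L' → ε
D → E
D → a
E → x D

L is directly left-recursive. The standard transformation for
  A → A α₁ | ... | A α_m | β₁ | ... | β_n
is
  A  → β₁ A' | ... | β_n A'
  A' → α₁ A' | ... | α_m A' | ε

L → x becomes L → x L'
L → D becomes L → D L'
L → L D L becomes L' → D L L'
Add L' → ε

Productions for other non-terminals are unchanged:
  D → E
  D → a
  E → x D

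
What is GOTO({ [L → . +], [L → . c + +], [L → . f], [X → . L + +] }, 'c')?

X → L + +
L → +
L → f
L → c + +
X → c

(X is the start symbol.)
GOTO(I, 'c') = CLOSURE({ [A → αX.β] : [A → α.Xβ] ∈ I, X = 'c' })

Items with dot before 'c', with the dot advanced:
  [L → . c + +] → [L → c . + +]
Closure adds nothing (no advanced item has the dot before a non-terminal).

GOTO = { [L → c . + +] }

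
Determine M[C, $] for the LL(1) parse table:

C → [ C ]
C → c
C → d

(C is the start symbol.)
To find M[C, $], we find productions for C where $ is in the predict set (PREDICT(N → α) = (FIRST(α) \ {ε}) ∪ (FOLLOW(N) if α ⇒* ε)).

C → [ C ]: PREDICT = { '[' }
C → c: PREDICT = { 'c' }
C → d: PREDICT = { 'd' }

M[C, $] is empty (no production applies)

Answer: Empty (error entry)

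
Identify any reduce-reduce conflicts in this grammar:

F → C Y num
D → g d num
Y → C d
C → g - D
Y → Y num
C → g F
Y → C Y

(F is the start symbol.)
Yes — I12: [F → C Y num .] vs [Y → Y num .]

Augment with F' → F and build the canonical LR(0) collection (I0 = CLOSURE({[F' → . F]}), then GOTO on every symbol after a dot until no new states appear). It has 16 states:
  I0: { [C → . g - D], [C → . g F], [F → . C Y num], [F' → . F] }  — shift
  I1: { [C → . g - D], [C → . g F], [F → C . Y num], [Y → . C Y], [Y → . C d], [Y → . Y num] }  — shift
  I2: { [F' → F .] }  — accept
  I3: { [C → . g - D], [C → . g F], [C → g . - D], [C → g . F], [F → . C Y num] }  — shift
  I4: { [C → g - . D], [D → . g d num] }  — shift
  I5: { [C → g F .] }  — reduce
  I6: { [C → g - D .] }  — reduce
  I7: { [D → g . d num] }  — shift
  I8: { [D → g d . num] }  — shift
  I9: { [D → g d num .] }  — reduce
  I10: { [C → . g - D], [C → . g F], [Y → . C Y], [Y → . C d], [Y → . Y num], [Y → C . Y], [Y → C . d] }  — shift
  I11: { [F → C Y . num], [Y → Y . num] }  — shift
  I12: { [F → C Y num .], [Y → Y num .] }  — 2 reduces
  I13: { [Y → C Y .], [Y → Y . num] }  — shift, reduce
  I14: { [Y → C d .] }  — reduce
  I15: { [Y → Y num .] }  — reduce

I12 contains complete items [F → C Y num .], [Y → Y num .] — reduce-reduce conflict.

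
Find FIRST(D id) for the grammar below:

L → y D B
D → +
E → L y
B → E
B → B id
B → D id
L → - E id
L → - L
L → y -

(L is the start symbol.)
FIRST sets of the non-terminals involved (from the grammar, by fixed-point iteration):
  FIRST(D) = { '+' }

To compute FIRST(D id), process the symbols left to right:
Symbol D is a non-terminal. Add FIRST(D) \ {ε} = { '+' }
D is not nullable (ε ∉ FIRST(D)), so stop here.
FIRST(D id) = { '+' }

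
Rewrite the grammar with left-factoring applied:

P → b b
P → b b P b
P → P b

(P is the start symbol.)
P → b b P'
P' → ε
P' → P b
P → P b

Left-factoring transforms A → αβ₁ | αβ₂ into A → αA' and A' → β₁ | β₂
(α is the longest common prefix among the alternatives). Repeat until
no nonterminal has two alternatives with a common prefix.

Round 1: P has alternatives sharing prefix 'b b'. Introduce P': P → b b P'
  Add: P' → ε
  Add: P' → P b

No remaining common prefixes — done.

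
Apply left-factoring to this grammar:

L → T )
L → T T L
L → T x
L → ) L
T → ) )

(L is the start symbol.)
L → T L'
L' → )
L' → T L
L' → x
L → ) L
T → ) )

Left-factoring transforms A → αβ₁ | αβ₂ into A → αA' and A' → β₁ | β₂
(α is the longest common prefix among the alternatives). Repeat until
no nonterminal has two alternatives with a common prefix.

Round 1: L has alternatives sharing prefix 'T'. Introduce L': L → T L'
  Add: L' → )
  Add: L' → T L
  Add: L' → x

No remaining common prefixes — done.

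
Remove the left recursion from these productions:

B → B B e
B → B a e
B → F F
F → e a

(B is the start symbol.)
B is directly left-recursive. The standard transformation for
  A → A α₁ | ... | A α_m | β₁ | ... | β_n
is
  A  → β₁ A' | ... | β_n A'
  A' → α₁ A' | ... | α_m A' | ε

B → F F becomes B → F F B'
B → B B e becomes B' → B e B'
B → B a e becomes B' → a e B'
Add B' → ε

Productions for other non-terminals are unchanged:
  F → e a

Resulting grammar:
B → F F B'
B' → B e B'
B' → a e B'
B' → ε
F → e a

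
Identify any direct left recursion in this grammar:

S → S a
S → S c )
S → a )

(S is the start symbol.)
Yes, S is left-recursive

Direct left recursion occurs when N → N α for some non-terminal N (the right-hand side begins with the left-hand side itself).

S → S a: LEFT RECURSIVE (starts with S)
S → S c ): LEFT RECURSIVE (starts with S)
S → a ): starts with a

The grammar has direct left recursion on: S.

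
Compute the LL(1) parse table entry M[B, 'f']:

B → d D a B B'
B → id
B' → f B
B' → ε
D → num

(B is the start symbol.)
To find M[B, 'f'], we find productions for B where 'f' is in the predict set (PREDICT(N → α) = (FIRST(α) \ {ε}) ∪ (FOLLOW(N) if α ⇒* ε)).

B → d D a B B': PREDICT = { 'd' }
B → id: PREDICT = { 'id' }

M[B, 'f'] is empty (no production applies)

Answer: Empty (error entry)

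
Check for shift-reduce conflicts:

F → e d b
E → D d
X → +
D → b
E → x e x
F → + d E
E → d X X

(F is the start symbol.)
A shift-reduce conflict occurs when an LR(0) state has both:
  - a complete (reduce) item [A → α .] (dot at the end), and
  - a shift item [B → β . c γ] (dot before a terminal).

Augment with F' → F and build the canonical LR(0) collection (I0 = CLOSURE({[F' → . F]}), then GOTO on every symbol after a dot until no new states appear). It has 18 states:
  I0: { [F → . + d E], [F → . e d b], [F' → . F] }  — shift
  I1: { [F → + . d E] }  — shift
  I2: { [F' → F .] }  — accept
  I3: { [F → e . d b] }  — shift
  I4: { [F → e d . b] }  — shift
  I5: { [F → e d b .] }  — reduce
  I6: { [D → . b], [E → . D d], [E → . d X X], [E → . x e x], [F → + d . E] }  — shift
  I7: { [E → D . d] }  — shift
  I8: { [F → + d E .] }  — reduce
  I9: { [D → b .] }  — reduce
  I10: { [E → d . X X], [X → . +] }  — shift
  I11: { [E → x . e x] }  — shift
  I12: { [E → x e . x] }  — shift
  I13: { [E → x e x .] }  — reduce
  I14: { [X → + .] }  — reduce
  I15: { [E → d X . X], [X → . +] }  — shift
  I16: { [E → d X X .] }  — reduce
  I17: { [E → D d .] }  — reduce

No state contains both a complete item and a shift item.

Answer: No shift-reduce conflicts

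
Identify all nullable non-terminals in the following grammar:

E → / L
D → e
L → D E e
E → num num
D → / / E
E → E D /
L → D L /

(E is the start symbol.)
There are no ε-productions, so no non-terminal can derive ε.
No non-terminals are nullable.

Answer: None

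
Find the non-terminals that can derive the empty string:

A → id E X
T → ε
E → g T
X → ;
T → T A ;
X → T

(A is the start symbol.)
{ 'T', 'X' }

ε-productions: T → ε
So T is immediately nullable.
X → T: every symbol on the right is nullable, so X is nullable too.
No further non-terminal can be added: every production for the remaining non-terminals contains a terminal or a non-nullable non-terminal.
Nullable = { 'T', 'X' }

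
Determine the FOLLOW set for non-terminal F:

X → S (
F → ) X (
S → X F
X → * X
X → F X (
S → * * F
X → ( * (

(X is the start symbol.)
{ '(', ')', '*' }

In S → X F: F is at the end, add FOLLOW(S)
In X → F X (: F is followed by X '(', add FIRST(X '(') \ {ε} = { '(', ')', '*' }
In S → * * F: F is at the end, add FOLLOW(S)

The FOLLOW sets referred to above (computed the same way, to a fixed point):
  FOLLOW(S) = { '(' }

Taking the union: FOLLOW(F) = { '(', ')', '*' }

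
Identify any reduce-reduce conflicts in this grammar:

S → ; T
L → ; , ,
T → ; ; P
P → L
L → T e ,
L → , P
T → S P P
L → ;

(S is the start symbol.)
Augment with S' → S and build the canonical LR(0) collection (I0 = CLOSURE({[S' → . S]}), then GOTO on every symbol after a dot until no new states appear). It has 23 states:
  I0: { [S → . ; T], [S' → . S] }  — shift
  I1: { [S → . ; T], [S → ; . T], [T → . ; ; P], [T → . S P P] }  — shift
  I2: { [S' → S .] }  — accept
  I3: { [S → . ; T], [S → ; . T], [T → . ; ; P], [T → . S P P], [T → ; . ; P] }  — shift
  I4: { [L → . , P], [L → . ; , ,], [L → . ;], [L → . T e ,], [P → . L], [S → . ; T], [T → . ; ; P], [T → . S P P], [T → S . P P] }  — shift
  I5: { [S → ; T .] }  — reduce
  I6: { [L → , . P], [L → . , P], [L → . ; , ,], [L → . ;], [L → . T e ,], [P → . L], [S → . ; T], [T → . ; ; P], [T → . S P P] }  — shift
  I7: { [L → ; . , ,], [L → ; .], [S → . ; T], [S → ; . T], [T → . ; ; P], [T → . S P P], [T → ; . ; P] }  — shift, reduce
  I8: { [P → L .] }  — reduce
  I9: { [L → . , P], [L → . ; , ,], [L → . ;], [L → . T e ,], [P → . L], [S → . ; T], [T → . ; ; P], [T → . S P P], [T → S P . P] }  — shift
  I10: { [L → T . e ,] }  — shift
  I11: { [L → T e . ,] }  — shift
  I12: { [L → T e , .] }  — reduce
  I13: { [T → S P P .] }  — reduce
  I14: { [L → ; , . ,] }  — shift
  I15: { [L → . , P], [L → . ; , ,], [L → . ;], [L → . T e ,], [P → . L], [S → . ; T], [S → ; . T], [T → . ; ; P], [T → . S P P], [T → ; . ; P], [T → ; ; . P] }  — shift
  I16: { [L → . , P], [L → . ; , ,], [L → . ;], [L → . T e ,], [L → ; . , ,], [L → ; .], [P → . L], [S → . ; T], [S → ; . T], [T → . ; ; P], [T → . S P P], [T → ; . ; P], [T → ; ; . P] }  — shift, reduce
  I17: { [T → ; ; P .] }  — reduce
  I18: { [L → T . e ,], [S → ; T .] }  — shift, reduce
  I19: { [L → , . P], [L → . , P], [L → . ; , ,], [L → . ;], [L → . T e ,], [L → ; , . ,], [P → . L], [S → . ; T], [T → . ; ; P], [T → . S P P] }  — shift
  I20: { [L → , . P], [L → . , P], [L → . ; , ,], [L → . ;], [L → . T e ,], [L → ; , , .], [P → . L], [S → . ; T], [T → . ; ; P], [T → . S P P] }  — shift, reduce
  I21: { [L → , P .] }  — reduce
  I22: { [L → ; , , .] }  — reduce

No state contains more than one complete item.

Answer: No reduce-reduce conflicts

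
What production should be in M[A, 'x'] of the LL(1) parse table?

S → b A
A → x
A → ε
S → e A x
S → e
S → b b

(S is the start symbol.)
To find M[A, 'x'], we find productions for A where 'x' is in the predict set (PREDICT(N → α) = (FIRST(α) \ {ε}) ∪ (FOLLOW(N) if α ⇒* ε)).

Relevant sets:
  FOLLOW(A) = { $, 'x' }

A → x: PREDICT = { 'x' }
  'x' is in predict set, so this production goes in M[A, 'x']
A → ε: PREDICT = { $, 'x' }
  'x' is in predict set, so this production goes in M[A, 'x']

M[A, 'x'] = A → x, A → ε  (a multiply-defined cell — the grammar is not LL(1))

Answer: A → x, A → ε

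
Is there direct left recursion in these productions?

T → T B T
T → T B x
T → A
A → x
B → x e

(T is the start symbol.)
Direct left recursion occurs when N → N α for some non-terminal N (the right-hand side begins with the left-hand side itself).

T → T B T: LEFT RECURSIVE (starts with T)
T → T B x: LEFT RECURSIVE (starts with T)
T → A: starts with A
A → x: starts with x
B → x e: starts with x

The grammar has direct left recursion on: T.

Answer: Yes, T is left-recursive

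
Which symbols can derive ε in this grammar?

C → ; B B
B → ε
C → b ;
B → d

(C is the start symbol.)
A non-terminal is nullable if it can derive ε (the empty string): either it has an ε-production, or it has a production whose right-hand side consists entirely of nullable non-terminals.

ε-productions: B → ε
So B is immediately nullable.
No further non-terminal can be added: every production for the remaining non-terminals contains a terminal or a non-nullable non-terminal.
Nullable = { 'B' }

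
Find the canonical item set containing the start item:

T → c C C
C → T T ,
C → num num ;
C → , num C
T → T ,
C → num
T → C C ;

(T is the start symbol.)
{ [C → . , num C], [C → . T T ,], [C → . num num ;], [C → . num], [T → . C C ;], [T → . T ,], [T → . c C C], [T' → . T] }

First, augment the grammar with T' → T
I₀ = CLOSURE({ [T' → . T] }):
  [T' → . T] has the dot before T: add [T → . c C C], [T → . T ,], [T → . C C ;]
  [T → . C C ;] has the dot before C: add [C → . T T ,], [C → . num num ;], [C → . , num C], [C → . num]
No further items can be added.

I₀ = { [C → . , num C], [C → . T T ,], [C → . num num ;], [C → . num], [T → . C C ;], [T → . T ,], [T → . c C C], [T' → . T] }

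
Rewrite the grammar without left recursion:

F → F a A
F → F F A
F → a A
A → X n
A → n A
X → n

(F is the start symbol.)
F is directly left-recursive. The standard transformation for
  A → A α₁ | ... | A α_m | β₁ | ... | β_n
is
  A  → β₁ A' | ... | β_n A'
  A' → α₁ A' | ... | α_m A' | ε

F → a A becomes F → a A F'
F → F a A becomes F' → a A F'
F → F F A becomes F' → F A F'
Add F' → ε

Productions for other non-terminals are unchanged:
  A → X n
  A → n A
  X → n

Resulting grammar:
F → a A F'
F' → a A F'
F' → F A F'
F' → ε
A → X n
A → n A
X → n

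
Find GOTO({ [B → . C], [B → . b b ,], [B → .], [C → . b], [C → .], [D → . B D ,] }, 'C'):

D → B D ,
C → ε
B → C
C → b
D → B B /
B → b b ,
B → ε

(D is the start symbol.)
{ [B → C .] }

GOTO(I, 'C') = CLOSURE({ [A → αX.β] : [A → α.Xβ] ∈ I, X = 'C' })

Items with dot before 'C', with the dot advanced:
  [B → . C] → [B → C .]
Closure adds nothing (no advanced item has the dot before a non-terminal).

GOTO = { [B → C .] }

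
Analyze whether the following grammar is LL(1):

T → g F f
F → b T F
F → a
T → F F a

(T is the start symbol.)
Yes, the grammar is LL(1).

Relevant sets:
  FIRST(F) = { 'a', 'b' }

For T:
  PREDICT(T → g F f) = { 'g' }
  PREDICT(T → F F a) = { 'a', 'b' }
For F:
  PREDICT(F → b T F) = { 'b' }
  PREDICT(F → a) = { 'a' }

All predict sets are disjoint. The grammar IS LL(1).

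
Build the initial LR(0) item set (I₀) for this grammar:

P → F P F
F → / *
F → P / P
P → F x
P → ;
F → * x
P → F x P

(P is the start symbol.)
{ [F → . * x], [F → . / *], [F → . P / P], [P → . ;], [P → . F P F], [P → . F x P], [P → . F x], [P' → . P] }

First, augment the grammar with P' → P
I₀ = CLOSURE({ [P' → . P] }):
  [P' → . P] has the dot before P: add [P → . F P F], [P → . F x], [P → . ;], [P → . F x P]
  [P → . F P F] has the dot before F: add [F → . / *], [F → . P / P], [F → . * x]
No further items can be added.

I₀ = { [F → . * x], [F → . / *], [F → . P / P], [P → . ;], [P → . F P F], [P → . F x P], [P → . F x], [P' → . P] }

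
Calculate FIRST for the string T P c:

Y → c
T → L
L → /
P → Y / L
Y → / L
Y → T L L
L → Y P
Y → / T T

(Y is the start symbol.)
{ '/', 'c' }

FIRST sets of the non-terminals involved (from the grammar, by fixed-point iteration):
  FIRST(T) = { '/', 'c' }

To compute FIRST(T P c), process the symbols left to right:
Symbol T is a non-terminal. Add FIRST(T) \ {ε} = { '/', 'c' }
T is not nullable (ε ∉ FIRST(T)), so stop here.
FIRST(T P c) = { '/', 'c' }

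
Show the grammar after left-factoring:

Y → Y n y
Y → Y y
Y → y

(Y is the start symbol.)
Y → Y Y'
Y' → n y
Y' → y
Y → y

Left-factoring transforms A → αβ₁ | αβ₂ into A → αA' and A' → β₁ | β₂
(α is the longest common prefix among the alternatives). Repeat until
no nonterminal has two alternatives with a common prefix.

Round 1: Y has alternatives sharing prefix 'Y'. Introduce Y': Y → Y Y'
  Add: Y' → n y
  Add: Y' → y

No remaining common prefixes — done.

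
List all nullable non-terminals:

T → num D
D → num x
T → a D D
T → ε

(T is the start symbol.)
{ 'T' }

A non-terminal is nullable if it can derive ε (the empty string): either it has an ε-production, or it has a production whose right-hand side consists entirely of nullable non-terminals.

ε-productions: T → ε
So T is immediately nullable.
No further non-terminal can be added: every production for the remaining non-terminals contains a terminal or a non-nullable non-terminal.
Nullable = { 'T' }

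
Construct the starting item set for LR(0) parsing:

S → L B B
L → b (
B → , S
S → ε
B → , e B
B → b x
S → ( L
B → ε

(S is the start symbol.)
First, augment the grammar with S' → S
I₀ = CLOSURE({ [S' → . S] }):
  [S' → . S] has the dot before S: add [S → . L B B], [S → .], [S → . ( L]
  [S → . L B B] has the dot before L: add [L → . b (]
No further items can be added.

I₀ = { [L → . b (], [S → . ( L], [S → . L B B], [S → .], [S' → . S] }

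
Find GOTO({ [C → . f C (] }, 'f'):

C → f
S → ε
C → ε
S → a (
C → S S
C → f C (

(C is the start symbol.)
GOTO(I, 'f') = CLOSURE({ [A → αX.β] : [A → α.Xβ] ∈ I, X = 'f' })

Items with dot before 'f', with the dot advanced:
  [C → . f C (] → [C → f . C (]
Closure of the advanced items:
  [C → f . C (] has the dot before C: add [C → . f], [C → .], [C → . S S], [C → . f C (]
  [C → . S S] has the dot before S: add [S → .], [S → . a (]

GOTO = { [C → . S S], [C → . f C (], [C → . f], [C → .], [C → f . C (], [S → . a (], [S → .] }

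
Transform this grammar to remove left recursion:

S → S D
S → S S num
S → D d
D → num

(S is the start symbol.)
S → D d S'
S' → D S'
S' → S num S'
S' → ε
D → num

S is directly left-recursive. The standard transformation for
  A → A α₁ | ... | A α_m | β₁ | ... | β_n
is
  A  → β₁ A' | ... | β_n A'
  A' → α₁ A' | ... | α_m A' | ε

S → D d becomes S → D d S'
S → S D becomes S' → D S'
S → S S num becomes S' → S num S'
Add S' → ε

Productions for other non-terminals are unchanged:
  D → num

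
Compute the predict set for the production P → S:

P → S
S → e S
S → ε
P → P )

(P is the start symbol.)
{ $, ')', 'e' }

PREDICT(P → S) = (FIRST(RHS) \ {ε}) ∪ (FOLLOW(P) if ε ∈ FIRST(RHS), i.e. RHS ⇒* ε)
FIRST(S) = { 'e', ε }
FIRST(S) = { 'e', ε }
ε ∈ FIRST(S) (the right-hand side is nullable), so add FOLLOW(P) = { $, ')' }
PREDICT(P → S) = { $, ')', 'e' }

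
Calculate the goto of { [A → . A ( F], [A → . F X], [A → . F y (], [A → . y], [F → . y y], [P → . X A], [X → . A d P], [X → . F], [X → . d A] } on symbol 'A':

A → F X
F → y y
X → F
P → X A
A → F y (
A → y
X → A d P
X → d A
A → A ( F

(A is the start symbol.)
{ [A → A . ( F], [X → A . d P] }

GOTO(I, 'A') = CLOSURE({ [A → αX.β] : [A → α.Xβ] ∈ I, X = 'A' })

Items with dot before 'A', with the dot advanced:
  [A → . A ( F] → [A → A . ( F]
  [X → . A d P] → [X → A . d P]
Closure adds nothing (no advanced item has the dot before a non-terminal).

GOTO = { [A → A . ( F], [X → A . d P] }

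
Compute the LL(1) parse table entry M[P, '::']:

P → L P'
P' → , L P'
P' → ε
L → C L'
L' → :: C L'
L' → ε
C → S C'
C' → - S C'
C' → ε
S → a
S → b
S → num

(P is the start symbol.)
To find M[P, '::'], we find productions for P where '::' is in the predict set (PREDICT(N → α) = (FIRST(α) \ {ε}) ∪ (FOLLOW(N) if α ⇒* ε)).

Relevant sets:
  FIRST(L) = { 'a', 'b', 'num' }

P → L P': PREDICT = { 'a', 'b', 'num' }

M[P, '::'] is empty (no production applies)

Answer: Empty (error entry)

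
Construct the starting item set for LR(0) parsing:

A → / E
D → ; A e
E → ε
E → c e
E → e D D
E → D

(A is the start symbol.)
First, augment the grammar with A' → A
I₀ = CLOSURE({ [A' → . A] }):
  [A' → . A] has the dot before A: add [A → . / E]
No further items can be added.

I₀ = { [A → . / E], [A' → . A] }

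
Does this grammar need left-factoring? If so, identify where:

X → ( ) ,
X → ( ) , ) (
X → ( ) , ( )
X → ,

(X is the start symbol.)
Left-factoring is needed when two productions for the same non-terminal
share a common prefix on the right-hand side.

Productions for X:
  X → ( ) ,
  X → ( ) , ) (
  X → ( ) , ( )
  X → ,

Found common prefix '( ) ,' in productions for X

Answer: Yes, X has productions with common prefix '( ) ,'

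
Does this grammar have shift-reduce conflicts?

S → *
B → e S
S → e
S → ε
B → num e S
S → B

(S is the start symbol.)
Yes — I0: [S → .] vs [B → . e S]; I4: [S → .] vs [B → . e S]; I6: [S → .] vs [B → . e S]

A shift-reduce conflict occurs when an LR(0) state has both:
  - a complete (reduce) item [A → α .] (dot at the end), and
  - a shift item [B → β . c γ] (dot before a terminal).

Augment with S' → S and build the canonical LR(0) collection (I0 = CLOSURE({[S' → . S]}), then GOTO on every symbol after a dot until no new states appear). It has 9 states:
  I0: { [B → . e S], [B → . num e S], [S → . *], [S → . B], [S → . e], [S → .], [S' → . S] }  — shift, reduce
  I1: { [S → * .] }  — reduce
  I2: { [S → B .] }  — reduce
  I3: { [S' → S .] }  — accept
  I4: { [B → . e S], [B → . num e S], [B → e . S], [S → . *], [S → . B], [S → . e], [S → .], [S → e .] }  — shift, 2 reduces
  I5: { [B → num . e S] }  — shift
  I6: { [B → . e S], [B → . num e S], [B → num e . S], [S → . *], [S → . B], [S → . e], [S → .] }  — shift, reduce
  I7: { [B → num e S .] }  — reduce
  I8: { [B → e S .] }  — reduce

I0 contains reduce item [S → .] and shift items [B → . e S], [B → . num e S], [S → . *], [S → . e] — shift-reduce conflict.
I4 contains reduce items [S → .], [S → e .] and shift items [B → . e S], [B → . num e S], [S → . *], [S → . e] — shift-reduce conflict.
I6 contains reduce item [S → .] and shift items [B → . e S], [B → . num e S], [S → . *], [S → . e] — shift-reduce conflict.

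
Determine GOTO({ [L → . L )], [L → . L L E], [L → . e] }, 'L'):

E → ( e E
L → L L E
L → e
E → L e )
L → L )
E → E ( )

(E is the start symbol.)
{ [L → . L )], [L → . L L E], [L → . e], [L → L . )], [L → L . L E] }

GOTO(I, 'L') = CLOSURE({ [A → αX.β] : [A → α.Xβ] ∈ I, X = 'L' })

Items with dot before 'L', with the dot advanced:
  [L → . L )] → [L → L . )]
  [L → . L L E] → [L → L . L E]
Closure of the advanced items:
  [L → L . L E] has the dot before L: add [L → . L L E], [L → . e], [L → . L )]

GOTO = { [L → . L )], [L → . L L E], [L → . e], [L → L . )], [L → L . L E] }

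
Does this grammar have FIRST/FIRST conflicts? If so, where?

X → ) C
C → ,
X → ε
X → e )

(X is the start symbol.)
No FIRST/FIRST conflicts.

Productions for X:
  X → ) C: FIRST = { ')' }
  X → ε: FIRST = { ε }
  X → e ): FIRST = { 'e' }
C has only one production, so no FIRST/FIRST conflict is possible there.

All alternatives of each non-terminal have pairwise disjoint FIRST sets.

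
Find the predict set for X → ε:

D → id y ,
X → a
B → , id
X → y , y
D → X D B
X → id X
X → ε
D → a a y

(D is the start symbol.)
{ 'a', 'id', 'y' }

PREDICT(X → ε) = (FIRST(RHS) \ {ε}) ∪ (FOLLOW(X) if ε ∈ FIRST(RHS), i.e. RHS ⇒* ε)
The right-hand side is ε (FIRST(ε) = { ε }), so the predict set is FOLLOW(X) = { 'a', 'id', 'y' }
PREDICT(X → ε) = { 'a', 'id', 'y' }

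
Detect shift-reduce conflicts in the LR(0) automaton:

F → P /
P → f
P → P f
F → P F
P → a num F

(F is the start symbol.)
Augment with F' → F and build the canonical LR(0) collection (I0 = CLOSURE({[F' → . F]}), then GOTO on every symbol after a dot until no new states appear). It has 10 states:
  I0: { [F → . P /], [F → . P F], [F' → . F], [P → . P f], [P → . a num F], [P → . f] }  — shift
  I1: { [F' → F .] }  — accept
  I2: { [F → . P /], [F → . P F], [F → P . /], [F → P . F], [P → . P f], [P → . a num F], [P → . f], [P → P . f] }  — shift
  I3: { [P → a . num F] }  — shift
  I4: { [P → f .] }  — reduce
  I5: { [F → . P /], [F → . P F], [P → . P f], [P → . a num F], [P → . f], [P → a num . F] }  — shift
  I6: { [P → a num F .] }  — reduce
  I7: { [F → P / .] }  — reduce
  I8: { [F → P F .] }  — reduce
  I9: { [P → P f .], [P → f .] }  — 2 reduces

No state contains both a complete item and a shift item.

Answer: No shift-reduce conflicts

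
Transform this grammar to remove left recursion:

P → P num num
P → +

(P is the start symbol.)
P → + P'
P' → num num P'
P' → ε

P is directly left-recursive. The standard transformation for
  A → A α₁ | ... | A α_m | β₁ | ... | β_n
is
  A  → β₁ A' | ... | β_n A'
  A' → α₁ A' | ... | α_m A' | ε

P → + becomes P → + P'
P → P num num becomes P' → num num P'
Add P' → ε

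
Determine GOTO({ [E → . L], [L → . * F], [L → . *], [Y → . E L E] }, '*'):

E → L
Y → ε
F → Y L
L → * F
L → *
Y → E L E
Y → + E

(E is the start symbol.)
{ [E → . L], [F → . Y L], [L → * . F], [L → * .], [L → . * F], [L → . *], [Y → . + E], [Y → . E L E], [Y → .] }

GOTO(I, '*') = CLOSURE({ [A → αX.β] : [A → α.Xβ] ∈ I, X = '*' })

Items with dot before '*', with the dot advanced:
  [L → . *] → [L → * .]
  [L → . * F] → [L → * . F]
Closure of the advanced items:
  [L → * . F] has the dot before F: add [F → . Y L]
  [F → . Y L] has the dot before Y: add [Y → .], [Y → . E L E], [Y → . + E]
  [Y → . E L E] has the dot before E: add [E → . L]
  [E → . L] has the dot before L: add [L → . * F], [L → . *]

GOTO = { [E → . L], [F → . Y L], [L → * . F], [L → * .], [L → . * F], [L → . *], [Y → . + E], [Y → . E L E], [Y → .] }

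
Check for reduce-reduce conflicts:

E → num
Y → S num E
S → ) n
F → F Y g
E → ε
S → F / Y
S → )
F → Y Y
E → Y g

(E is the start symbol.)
A reduce-reduce conflict occurs when an LR(0) state has two complete items [A → α .] and [B → β .] — both call for a reduction, and with no lookahead the parser cannot choose between them.

Augment with E' → E and build the canonical LR(0) collection (I0 = CLOSURE({[E' → . E]}), then GOTO on every symbol after a dot until no new states appear). It has 16 states:
  I0: { [E → . Y g], [E → . num], [E → .], [E' → . E], [F → . F Y g], [F → . Y Y], [S → . ) n], [S → . )], [S → . F / Y], [Y → . S num E] }  — shift, reduce
  I1: { [S → ) . n], [S → ) .] }  — shift, reduce
  I2: { [E' → E .] }  — accept
  I3: { [F → . F Y g], [F → . Y Y], [F → F . Y g], [S → . ) n], [S → . )], [S → . F / Y], [S → F . / Y], [Y → . S num E] }  — shift
  I4: { [Y → S . num E] }  — shift
  I5: { [E → Y . g], [F → . F Y g], [F → . Y Y], [F → Y . Y], [S → . ) n], [S → . )], [S → . F / Y], [Y → . S num E] }  — shift
  I6: { [E → num .] }  — reduce
  I7: { [F → . F Y g], [F → . Y Y], [F → Y . Y], [F → Y Y .], [S → . ) n], [S → . )], [S → . F / Y], [Y → . S num E] }  — shift, reduce
  I8: { [E → Y g .] }  — reduce
  I9: { [E → . Y g], [E → . num], [E → .], [F → . F Y g], [F → . Y Y], [S → . ) n], [S → . )], [S → . F / Y], [Y → . S num E], [Y → S num . E] }  — shift, reduce
  I10: { [Y → S num E .] }  — reduce
  I11: { [F → . F Y g], [F → . Y Y], [S → . ) n], [S → . )], [S → . F / Y], [S → F / . Y], [Y → . S num E] }  — shift
  I12: { [F → . F Y g], [F → . Y Y], [F → F Y . g], [F → Y . Y], [S → . ) n], [S → . )], [S → . F / Y], [Y → . S num E] }  — shift
  I13: { [F → F Y g .] }  — reduce
  I14: { [F → . F Y g], [F → . Y Y], [F → Y . Y], [S → . ) n], [S → . )], [S → . F / Y], [S → F / Y .], [Y → . S num E] }  — shift, reduce
  I15: { [S → ) n .] }  — reduce

No state contains more than one complete item.

Answer: No reduce-reduce conflicts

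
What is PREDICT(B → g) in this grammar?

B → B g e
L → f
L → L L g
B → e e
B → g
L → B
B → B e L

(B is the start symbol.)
PREDICT(B → g) = (FIRST(RHS) \ {ε}) ∪ (FOLLOW(B) if ε ∈ FIRST(RHS), i.e. RHS ⇒* ε)
FIRST(g) = { 'g' }
ε ∉ FIRST(g), so FOLLOW(B) is not added.
PREDICT(B → g) = { 'g' }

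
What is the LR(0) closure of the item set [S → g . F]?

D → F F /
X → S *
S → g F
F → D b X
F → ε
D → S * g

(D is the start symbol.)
{ [D → . F F /], [D → . S * g], [F → . D b X], [F → .], [S → . g F], [S → g . F] }

To compute CLOSURE, for each item [A → α.Bβ] where B is a non-terminal, add [B → .γ] for all productions B → γ; repeat for the newly added items until nothing changes.

Start with: [S → g . F]
  [S → g . F] has the dot before F: add [F → . D b X], [F → .]
  [F → . D b X] has the dot before D: add [D → . F F /], [D → . S * g]
  [D → . S * g] has the dot before S: add [S → . g F]
No further items can be added.

CLOSURE = { [D → . F F /], [D → . S * g], [F → . D b X], [F → .], [S → . g F], [S → g . F] }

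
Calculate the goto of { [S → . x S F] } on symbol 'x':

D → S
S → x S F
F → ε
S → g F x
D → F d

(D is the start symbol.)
GOTO(I, 'x') = CLOSURE({ [A → αX.β] : [A → α.Xβ] ∈ I, X = 'x' })

Items with dot before 'x', with the dot advanced:
  [S → . x S F] → [S → x . S F]
Closure of the advanced items:
  [S → x . S F] has the dot before S: add [S → . x S F], [S → . g F x]

GOTO = { [S → . g F x], [S → . x S F], [S → x . S F] }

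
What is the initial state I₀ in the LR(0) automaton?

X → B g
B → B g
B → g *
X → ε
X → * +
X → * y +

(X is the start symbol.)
First, augment the grammar with X' → X
I₀ = CLOSURE({ [X' → . X] }):
  [X' → . X] has the dot before X: add [X → . B g], [X → .], [X → . * +], [X → . * y +]
  [X → . B g] has the dot before B: add [B → . B g], [B → . g *]
No further items can be added.

I₀ = { [B → . B g], [B → . g *], [X → . * +], [X → . * y +], [X → . B g], [X → .], [X' → . X] }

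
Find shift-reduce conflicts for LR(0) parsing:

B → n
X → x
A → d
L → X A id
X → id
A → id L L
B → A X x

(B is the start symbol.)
No shift-reduce conflicts

Augment with B' → B and build the canonical LR(0) collection (I0 = CLOSURE({[B' → . B]}), then GOTO on every symbol after a dot until no new states appear). It has 15 states:
  I0: { [A → . d], [A → . id L L], [B → . A X x], [B → . n], [B' → . B] }  — shift
  I1: { [B → A . X x], [X → . id], [X → . x] }  — shift
  I2: { [B' → B .] }  — accept
  I3: { [A → d .] }  — reduce
  I4: { [A → id . L L], [L → . X A id], [X → . id], [X → . x] }  — shift
  I5: { [B → n .] }  — reduce
  I6: { [A → id L . L], [L → . X A id], [X → . id], [X → . x] }  — shift
  I7: { [A → . d], [A → . id L L], [L → X . A id] }  — shift
  I8: { [X → id .] }  — reduce
  I9: { [X → x .] }  — reduce
  I10: { [L → X A . id] }  — shift
  I11: { [L → X A id .] }  — reduce
  I12: { [A → id L L .] }  — reduce
  I13: { [B → A X . x] }  — shift
  I14: { [B → A X x .] }  — reduce

No state contains both a complete item and a shift item.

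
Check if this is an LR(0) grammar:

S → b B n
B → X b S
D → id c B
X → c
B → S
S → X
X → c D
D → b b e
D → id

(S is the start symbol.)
No. Shift-reduce conflict between [X → c .] and [D → . b b e]

Augment with S' → S and build the canonical LR(0) collection (I0 = CLOSURE({[S' → . S]}), then GOTO on every symbol after a dot until no new states appear). It has 18 states:
  I0: { [S → . X], [S → . b B n], [S' → . S], [X → . c D], [X → . c] }  — shift
  I1: { [S' → S .] }  — accept
  I2: { [S → X .] }  — reduce
  I3: { [B → . S], [B → . X b S], [S → . X], [S → . b B n], [S → b . B n], [X → . c D], [X → . c] }  — shift
  I4: { [D → . b b e], [D → . id c B], [D → . id], [X → c . D], [X → c .] }  — shift, reduce
  I5: { [X → c D .] }  — reduce
  I6: { [D → b . b e] }  — shift
  I7: { [D → id . c B], [D → id .] }  — shift, reduce
  I8: { [B → . S], [B → . X b S], [D → id c . B], [S → . X], [S → . b B n], [X → . c D], [X → . c] }  — shift
  I9: { [D → id c B .] }  — reduce
  I10: { [B → S .] }  — reduce
  I11: { [B → X . b S], [S → X .] }  — shift, reduce
  I12: { [B → X b . S], [S → . X], [S → . b B n], [X → . c D], [X → . c] }  — shift
  I13: { [B → X b S .] }  — reduce
  I14: { [D → b b . e] }  — shift
  I15: { [D → b b e .] }  — reduce
  I16: { [S → b B . n] }  — shift
  I17: { [S → b B n .] }  — reduce

Conflict in state I4:
  Shift-reduce conflict between [X → c .] and [D → . b b e]
So the grammar is NOT LR(0).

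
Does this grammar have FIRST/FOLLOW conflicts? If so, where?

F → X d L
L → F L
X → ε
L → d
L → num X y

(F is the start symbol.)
No FIRST/FOLLOW conflicts.

A FIRST/FOLLOW conflict occurs when a non-terminal N has a nullable alternative N → β (β ⇒* ε) and another alternative N → α with FIRST(α) ∩ FOLLOW(N) ≠ ∅: on such a lookahead the parser cannot decide between expanding α and letting N vanish via β.

Nullable non-terminals: X.
X has a nullable alternative but only one production, so nothing to check.

F, L have no nullable alternative, so no FIRST/FOLLOW check is needed there.

No FIRST/FOLLOW conflicts found.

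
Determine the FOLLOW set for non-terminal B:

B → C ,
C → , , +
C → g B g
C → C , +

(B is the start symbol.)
{ $, 'g' }

B is the start symbol, so $ ∈ FOLLOW(B).
In C → g B g: B is followed by g, add FIRST(g) \ {ε} = { 'g' }

Taking the union: FOLLOW(B) = { $, 'g' }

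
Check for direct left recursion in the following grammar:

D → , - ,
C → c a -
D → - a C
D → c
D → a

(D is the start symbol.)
No direct left recursion

Direct left recursion occurs when N → N α for some non-terminal N (the right-hand side begins with the left-hand side itself).

D → , - ,: starts with ','
C → c a -: starts with c
D → - a C: starts with '-'
D → c: starts with c
D → a: starts with a

No direct left recursion found.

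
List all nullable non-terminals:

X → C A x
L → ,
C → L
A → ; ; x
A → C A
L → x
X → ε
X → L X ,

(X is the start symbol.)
{ 'X' }

A non-terminal is nullable if it can derive ε (the empty string): either it has an ε-production, or it has a production whose right-hand side consists entirely of nullable non-terminals.

ε-productions: X → ε
So X is immediately nullable.
No further non-terminal can be added: every production for the remaining non-terminals contains a terminal or a non-nullable non-terminal.
Nullable = { 'X' }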